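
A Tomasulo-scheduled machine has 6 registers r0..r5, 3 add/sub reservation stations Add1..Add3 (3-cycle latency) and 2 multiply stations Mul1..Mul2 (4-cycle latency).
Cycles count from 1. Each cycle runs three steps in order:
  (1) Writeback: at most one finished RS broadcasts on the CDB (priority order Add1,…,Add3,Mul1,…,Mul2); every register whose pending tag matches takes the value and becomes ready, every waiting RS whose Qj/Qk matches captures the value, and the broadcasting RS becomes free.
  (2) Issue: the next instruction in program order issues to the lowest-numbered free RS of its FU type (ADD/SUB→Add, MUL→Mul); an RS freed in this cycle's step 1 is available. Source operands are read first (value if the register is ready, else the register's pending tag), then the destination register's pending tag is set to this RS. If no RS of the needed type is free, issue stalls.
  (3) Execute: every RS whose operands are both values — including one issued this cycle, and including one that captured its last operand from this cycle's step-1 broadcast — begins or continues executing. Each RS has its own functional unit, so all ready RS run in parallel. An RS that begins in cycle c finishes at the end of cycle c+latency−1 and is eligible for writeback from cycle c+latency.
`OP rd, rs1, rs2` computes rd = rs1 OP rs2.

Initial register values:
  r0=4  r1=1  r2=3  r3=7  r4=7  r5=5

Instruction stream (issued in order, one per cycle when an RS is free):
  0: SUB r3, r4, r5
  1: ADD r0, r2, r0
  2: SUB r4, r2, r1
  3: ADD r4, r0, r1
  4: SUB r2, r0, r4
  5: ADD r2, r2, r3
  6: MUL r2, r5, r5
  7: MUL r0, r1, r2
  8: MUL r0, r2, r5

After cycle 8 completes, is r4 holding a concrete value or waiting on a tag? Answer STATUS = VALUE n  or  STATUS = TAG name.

  c1: issue SUB r3<-Add1  regs: r0:4,r1:1,r2:3,r3:Add1,r4:7,r5:5
  c2: issue ADD r0<-Add2  regs: r0:Add2,r1:1,r2:3,r3:Add1,r4:7,r5:5
  c3: issue SUB r4<-Add3  regs: r0:Add2,r1:1,r2:3,r3:Add1,r4:Add3,r5:5
  c4: CDB Add1=2; issue ADD r4<-Add1  regs: r0:Add2,r1:1,r2:3,r3:2,r4:Add1,r5:5
  c5: CDB Add2=7; issue SUB r2<-Add2  regs: r0:7,r1:1,r2:Add2,r3:2,r4:Add1,r5:5
  c6: CDB Add3=2; issue ADD r2<-Add3  regs: r0:7,r1:1,r2:Add3,r3:2,r4:Add1,r5:5
  c7: issue MUL r2<-Mul1  regs: r0:7,r1:1,r2:Mul1,r3:2,r4:Add1,r5:5
  c8: CDB Add1=8; issue MUL r0<-Mul2  regs: r0:Mul2,r1:1,r2:Mul1,r3:2,r4:8,r5:5

STATUS = VALUE 8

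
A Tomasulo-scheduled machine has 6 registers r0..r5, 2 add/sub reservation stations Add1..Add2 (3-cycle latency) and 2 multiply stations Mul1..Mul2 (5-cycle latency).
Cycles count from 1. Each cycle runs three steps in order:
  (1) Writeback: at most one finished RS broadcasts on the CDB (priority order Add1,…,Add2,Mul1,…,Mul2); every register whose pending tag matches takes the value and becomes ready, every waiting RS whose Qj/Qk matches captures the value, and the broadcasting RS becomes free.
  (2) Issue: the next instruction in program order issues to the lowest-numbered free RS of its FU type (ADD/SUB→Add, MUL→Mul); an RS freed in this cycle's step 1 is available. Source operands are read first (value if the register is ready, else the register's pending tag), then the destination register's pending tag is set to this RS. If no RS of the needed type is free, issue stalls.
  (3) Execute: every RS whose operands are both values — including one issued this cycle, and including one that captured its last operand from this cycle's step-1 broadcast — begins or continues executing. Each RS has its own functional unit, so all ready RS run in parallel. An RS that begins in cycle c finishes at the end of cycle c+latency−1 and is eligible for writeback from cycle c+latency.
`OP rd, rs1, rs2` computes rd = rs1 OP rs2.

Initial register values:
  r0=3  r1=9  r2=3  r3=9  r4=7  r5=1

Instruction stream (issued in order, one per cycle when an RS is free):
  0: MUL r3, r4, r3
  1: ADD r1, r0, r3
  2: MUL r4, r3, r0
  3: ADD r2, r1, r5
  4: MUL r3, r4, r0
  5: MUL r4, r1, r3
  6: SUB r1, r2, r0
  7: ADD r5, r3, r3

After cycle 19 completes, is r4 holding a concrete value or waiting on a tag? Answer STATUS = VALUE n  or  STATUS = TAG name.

cycle 1: issue MUL r3<-Mul1 // r0:3,r1:9,r2:3,r3:Mul1,r4:7,r5:1
cycle 2: issue ADD r1<-Add1 // r0:3,r1:Add1,r2:3,r3:Mul1,r4:7,r5:1
cycle 3: issue MUL r4<-Mul2 // r0:3,r1:Add1,r2:3,r3:Mul1,r4:Mul2,r5:1
cycle 4: issue ADD r2<-Add2 // r0:3,r1:Add1,r2:Add2,r3:Mul1,r4:Mul2,r5:1
cycle 5: stall // r0:3,r1:Add1,r2:Add2,r3:Mul1,r4:Mul2,r5:1
cycle 6: CDB Mul1=63; issue MUL r3<-Mul1 // r0:3,r1:Add1,r2:Add2,r3:Mul1,r4:Mul2,r5:1
cycle 7: stall // r0:3,r1:Add1,r2:Add2,r3:Mul1,r4:Mul2,r5:1
cycle 8: stall // r0:3,r1:Add1,r2:Add2,r3:Mul1,r4:Mul2,r5:1
cycle 9: CDB Add1=66; stall // r0:3,r1:66,r2:Add2,r3:Mul1,r4:Mul2,r5:1
cycle 10: stall // r0:3,r1:66,r2:Add2,r3:Mul1,r4:Mul2,r5:1
cycle 11: CDB Mul2=189; issue MUL r4<-Mul2 // r0:3,r1:66,r2:Add2,r3:Mul1,r4:Mul2,r5:1
cycle 12: CDB Add2=67; issue SUB r1<-Add1 // r0:3,r1:Add1,r2:67,r3:Mul1,r4:Mul2,r5:1
cycle 13: issue ADD r5<-Add2 // r0:3,r1:Add1,r2:67,r3:Mul1,r4:Mul2,r5:Add2
cycle 14: - // r0:3,r1:Add1,r2:67,r3:Mul1,r4:Mul2,r5:Add2
cycle 15: CDB Add1=64 // r0:3,r1:64,r2:67,r3:Mul1,r4:Mul2,r5:Add2
cycle 16: CDB Mul1=567 // r0:3,r1:64,r2:67,r3:567,r4:Mul2,r5:Add2
cycle 17: - // r0:3,r1:64,r2:67,r3:567,r4:Mul2,r5:Add2
cycle 18: - // r0:3,r1:64,r2:67,r3:567,r4:Mul2,r5:Add2
cycle 19: CDB Add2=1134 // r0:3,r1:64,r2:67,r3:567,r4:Mul2,r5:1134

STATUS = TAG Mul2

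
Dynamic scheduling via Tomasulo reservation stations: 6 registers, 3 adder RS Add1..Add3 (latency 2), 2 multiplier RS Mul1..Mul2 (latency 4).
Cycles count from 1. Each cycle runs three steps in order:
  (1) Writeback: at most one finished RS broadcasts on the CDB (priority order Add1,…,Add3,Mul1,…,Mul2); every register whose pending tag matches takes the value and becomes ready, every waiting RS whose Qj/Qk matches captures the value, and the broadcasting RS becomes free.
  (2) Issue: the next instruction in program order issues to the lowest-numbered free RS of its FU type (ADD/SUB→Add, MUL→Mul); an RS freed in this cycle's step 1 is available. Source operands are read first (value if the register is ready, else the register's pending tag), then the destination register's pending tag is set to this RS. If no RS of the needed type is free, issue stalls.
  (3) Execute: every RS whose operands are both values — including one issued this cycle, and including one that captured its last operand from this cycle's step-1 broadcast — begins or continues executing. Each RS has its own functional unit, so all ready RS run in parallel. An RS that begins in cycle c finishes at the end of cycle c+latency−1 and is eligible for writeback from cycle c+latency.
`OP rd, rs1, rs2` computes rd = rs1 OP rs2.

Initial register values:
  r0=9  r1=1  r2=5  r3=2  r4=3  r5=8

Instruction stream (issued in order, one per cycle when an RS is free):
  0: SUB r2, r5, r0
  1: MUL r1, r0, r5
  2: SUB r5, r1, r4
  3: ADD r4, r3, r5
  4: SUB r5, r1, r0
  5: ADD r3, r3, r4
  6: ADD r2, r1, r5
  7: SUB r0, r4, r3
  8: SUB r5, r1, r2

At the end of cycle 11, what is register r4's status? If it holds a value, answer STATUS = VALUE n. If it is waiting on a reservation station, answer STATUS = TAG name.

STATUS = VALUE 71

  c1: issue SUB r2<-Add1  regs: r0:9,r1:1,r2:Add1,r3:2,r4:3,r5:8
  c2: issue MUL r1<-Mul1  regs: r0:9,r1:Mul1,r2:Add1,r3:2,r4:3,r5:8
  c3: CDB Add1=-1; issue SUB r5<-Add1  regs: r0:9,r1:Mul1,r2:-1,r3:2,r4:3,r5:Add1
  c4: issue ADD r4<-Add2  regs: r0:9,r1:Mul1,r2:-1,r3:2,r4:Add2,r5:Add1
  c5: issue SUB r5<-Add3  regs: r0:9,r1:Mul1,r2:-1,r3:2,r4:Add2,r5:Add3
  c6: CDB Mul1=72; stall  regs: r0:9,r1:72,r2:-1,r3:2,r4:Add2,r5:Add3
  c7: stall  regs: r0:9,r1:72,r2:-1,r3:2,r4:Add2,r5:Add3
  c8: CDB Add1=69; issue ADD r3<-Add1  regs: r0:9,r1:72,r2:-1,r3:Add1,r4:Add2,r5:Add3
  c9: CDB Add3=63; issue ADD r2<-Add3  regs: r0:9,r1:72,r2:Add3,r3:Add1,r4:Add2,r5:63
  c10: CDB Add2=71; issue SUB r0<-Add2  regs: r0:Add2,r1:72,r2:Add3,r3:Add1,r4:71,r5:63
  c11: CDB Add3=135; issue SUB r5<-Add3  regs: r0:Add2,r1:72,r2:135,r3:Add1,r4:71,r5:Add3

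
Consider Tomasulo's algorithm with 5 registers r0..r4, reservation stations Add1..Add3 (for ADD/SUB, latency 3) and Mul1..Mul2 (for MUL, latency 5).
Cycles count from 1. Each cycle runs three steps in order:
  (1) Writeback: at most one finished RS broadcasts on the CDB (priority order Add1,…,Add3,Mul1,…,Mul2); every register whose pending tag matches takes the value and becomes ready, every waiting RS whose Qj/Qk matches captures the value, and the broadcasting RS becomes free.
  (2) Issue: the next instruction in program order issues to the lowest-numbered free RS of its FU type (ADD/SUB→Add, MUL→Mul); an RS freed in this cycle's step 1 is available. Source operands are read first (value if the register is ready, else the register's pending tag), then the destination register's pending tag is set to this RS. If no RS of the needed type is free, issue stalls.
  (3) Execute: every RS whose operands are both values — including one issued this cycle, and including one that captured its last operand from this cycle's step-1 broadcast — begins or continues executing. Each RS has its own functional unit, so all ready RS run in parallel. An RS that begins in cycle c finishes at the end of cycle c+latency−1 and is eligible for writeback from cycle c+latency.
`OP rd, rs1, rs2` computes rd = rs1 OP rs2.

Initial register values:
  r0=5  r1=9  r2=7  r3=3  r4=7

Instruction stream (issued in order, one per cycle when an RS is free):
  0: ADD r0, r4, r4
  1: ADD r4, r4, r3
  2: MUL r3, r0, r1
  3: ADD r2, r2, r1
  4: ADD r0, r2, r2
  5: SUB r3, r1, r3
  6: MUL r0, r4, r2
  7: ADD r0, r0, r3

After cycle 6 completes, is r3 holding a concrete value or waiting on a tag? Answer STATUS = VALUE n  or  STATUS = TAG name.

c1: issue ADD r0<-Add1 | r0:Add1,r1:9,r2:7,r3:3,r4:7
c2: issue ADD r4<-Add2 | r0:Add1,r1:9,r2:7,r3:3,r4:Add2
c3: issue MUL r3<-Mul1 | r0:Add1,r1:9,r2:7,r3:Mul1,r4:Add2
c4: CDB Add1=14; issue ADD r2<-Add1 | r0:14,r1:9,r2:Add1,r3:Mul1,r4:Add2
c5: CDB Add2=10; issue ADD r0<-Add2 | r0:Add2,r1:9,r2:Add1,r3:Mul1,r4:10
c6: issue SUB r3<-Add3 | r0:Add2,r1:9,r2:Add1,r3:Add3,r4:10

STATUS = TAG Add3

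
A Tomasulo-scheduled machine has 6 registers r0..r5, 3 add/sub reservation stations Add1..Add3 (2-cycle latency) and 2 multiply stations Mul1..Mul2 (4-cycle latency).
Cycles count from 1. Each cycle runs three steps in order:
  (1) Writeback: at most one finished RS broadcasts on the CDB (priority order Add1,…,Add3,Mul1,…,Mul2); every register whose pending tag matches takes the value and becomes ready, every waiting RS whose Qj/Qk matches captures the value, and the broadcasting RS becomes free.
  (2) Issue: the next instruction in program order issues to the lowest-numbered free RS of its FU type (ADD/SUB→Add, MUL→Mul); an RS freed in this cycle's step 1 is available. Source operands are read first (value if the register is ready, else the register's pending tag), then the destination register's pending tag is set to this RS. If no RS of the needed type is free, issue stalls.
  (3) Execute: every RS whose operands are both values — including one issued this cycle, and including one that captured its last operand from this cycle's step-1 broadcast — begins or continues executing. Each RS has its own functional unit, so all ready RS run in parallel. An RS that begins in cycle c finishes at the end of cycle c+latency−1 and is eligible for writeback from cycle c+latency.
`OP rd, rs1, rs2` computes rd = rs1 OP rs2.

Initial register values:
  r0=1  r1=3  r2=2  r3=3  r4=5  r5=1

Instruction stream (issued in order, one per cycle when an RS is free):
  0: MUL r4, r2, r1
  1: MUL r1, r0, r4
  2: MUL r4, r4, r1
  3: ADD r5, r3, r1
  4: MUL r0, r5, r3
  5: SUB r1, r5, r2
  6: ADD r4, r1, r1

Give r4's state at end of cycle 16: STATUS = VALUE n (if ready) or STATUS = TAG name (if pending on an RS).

STATUS = VALUE 14

  c1: issue MUL r4<-Mul1  regs: r0:1,r1:3,r2:2,r3:3,r4:Mul1,r5:1
  c2: issue MUL r1<-Mul2  regs: r0:1,r1:Mul2,r2:2,r3:3,r4:Mul1,r5:1
  c3: stall  regs: r0:1,r1:Mul2,r2:2,r3:3,r4:Mul1,r5:1
  c4: stall  regs: r0:1,r1:Mul2,r2:2,r3:3,r4:Mul1,r5:1
  c5: CDB Mul1=6; issue MUL r4<-Mul1  regs: r0:1,r1:Mul2,r2:2,r3:3,r4:Mul1,r5:1
  c6: issue ADD r5<-Add1  regs: r0:1,r1:Mul2,r2:2,r3:3,r4:Mul1,r5:Add1
  c7: stall  regs: r0:1,r1:Mul2,r2:2,r3:3,r4:Mul1,r5:Add1
  c8: stall  regs: r0:1,r1:Mul2,r2:2,r3:3,r4:Mul1,r5:Add1
  c9: CDB Mul2=6; issue MUL r0<-Mul2  regs: r0:Mul2,r1:6,r2:2,r3:3,r4:Mul1,r5:Add1
  c10: issue SUB r1<-Add2  regs: r0:Mul2,r1:Add2,r2:2,r3:3,r4:Mul1,r5:Add1
  c11: CDB Add1=9; issue ADD r4<-Add1  regs: r0:Mul2,r1:Add2,r2:2,r3:3,r4:Add1,r5:9
  c12: -  regs: r0:Mul2,r1:Add2,r2:2,r3:3,r4:Add1,r5:9
  c13: CDB Add2=7  regs: r0:Mul2,r1:7,r2:2,r3:3,r4:Add1,r5:9
  c14: CDB Mul1=36  regs: r0:Mul2,r1:7,r2:2,r3:3,r4:Add1,r5:9
  c15: CDB Add1=14  regs: r0:Mul2,r1:7,r2:2,r3:3,r4:14,r5:9
  c16: CDB Mul2=27  regs: r0:27,r1:7,r2:2,r3:3,r4:14,r5:9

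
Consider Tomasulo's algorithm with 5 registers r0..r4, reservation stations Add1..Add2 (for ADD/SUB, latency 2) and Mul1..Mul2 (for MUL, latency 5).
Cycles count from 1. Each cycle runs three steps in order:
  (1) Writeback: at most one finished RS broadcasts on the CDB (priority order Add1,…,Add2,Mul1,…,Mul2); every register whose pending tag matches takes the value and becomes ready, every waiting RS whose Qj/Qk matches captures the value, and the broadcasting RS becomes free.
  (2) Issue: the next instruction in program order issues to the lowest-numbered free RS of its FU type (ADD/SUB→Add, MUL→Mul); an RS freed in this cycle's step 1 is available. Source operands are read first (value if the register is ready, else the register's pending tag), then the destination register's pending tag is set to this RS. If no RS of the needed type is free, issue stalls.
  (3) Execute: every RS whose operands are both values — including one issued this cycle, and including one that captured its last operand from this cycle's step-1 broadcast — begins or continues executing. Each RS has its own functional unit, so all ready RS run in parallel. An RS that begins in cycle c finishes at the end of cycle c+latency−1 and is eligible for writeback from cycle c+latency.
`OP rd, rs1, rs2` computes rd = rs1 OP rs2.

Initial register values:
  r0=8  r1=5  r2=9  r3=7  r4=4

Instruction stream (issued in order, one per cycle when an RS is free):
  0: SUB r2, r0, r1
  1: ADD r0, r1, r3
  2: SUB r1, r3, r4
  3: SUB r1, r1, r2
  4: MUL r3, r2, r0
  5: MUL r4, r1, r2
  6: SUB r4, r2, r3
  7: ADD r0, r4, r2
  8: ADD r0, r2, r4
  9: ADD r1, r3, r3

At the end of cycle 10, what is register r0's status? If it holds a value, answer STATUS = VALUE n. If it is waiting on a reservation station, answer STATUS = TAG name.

STATUS = TAG Add2

  c1: issue SUB r2<-Add1  regs: r0:8,r1:5,r2:Add1,r3:7,r4:4
  c2: issue ADD r0<-Add2  regs: r0:Add2,r1:5,r2:Add1,r3:7,r4:4
  c3: CDB Add1=3; issue SUB r1<-Add1  regs: r0:Add2,r1:Add1,r2:3,r3:7,r4:4
  c4: CDB Add2=12; issue SUB r1<-Add2  regs: r0:12,r1:Add2,r2:3,r3:7,r4:4
  c5: CDB Add1=3; issue MUL r3<-Mul1  regs: r0:12,r1:Add2,r2:3,r3:Mul1,r4:4
  c6: issue MUL r4<-Mul2  regs: r0:12,r1:Add2,r2:3,r3:Mul1,r4:Mul2
  c7: CDB Add2=0; issue SUB r4<-Add1  regs: r0:12,r1:0,r2:3,r3:Mul1,r4:Add1
  c8: issue ADD r0<-Add2  regs: r0:Add2,r1:0,r2:3,r3:Mul1,r4:Add1
  c9: stall  regs: r0:Add2,r1:0,r2:3,r3:Mul1,r4:Add1
  c10: CDB Mul1=36; stall  regs: r0:Add2,r1:0,r2:3,r3:36,r4:Add1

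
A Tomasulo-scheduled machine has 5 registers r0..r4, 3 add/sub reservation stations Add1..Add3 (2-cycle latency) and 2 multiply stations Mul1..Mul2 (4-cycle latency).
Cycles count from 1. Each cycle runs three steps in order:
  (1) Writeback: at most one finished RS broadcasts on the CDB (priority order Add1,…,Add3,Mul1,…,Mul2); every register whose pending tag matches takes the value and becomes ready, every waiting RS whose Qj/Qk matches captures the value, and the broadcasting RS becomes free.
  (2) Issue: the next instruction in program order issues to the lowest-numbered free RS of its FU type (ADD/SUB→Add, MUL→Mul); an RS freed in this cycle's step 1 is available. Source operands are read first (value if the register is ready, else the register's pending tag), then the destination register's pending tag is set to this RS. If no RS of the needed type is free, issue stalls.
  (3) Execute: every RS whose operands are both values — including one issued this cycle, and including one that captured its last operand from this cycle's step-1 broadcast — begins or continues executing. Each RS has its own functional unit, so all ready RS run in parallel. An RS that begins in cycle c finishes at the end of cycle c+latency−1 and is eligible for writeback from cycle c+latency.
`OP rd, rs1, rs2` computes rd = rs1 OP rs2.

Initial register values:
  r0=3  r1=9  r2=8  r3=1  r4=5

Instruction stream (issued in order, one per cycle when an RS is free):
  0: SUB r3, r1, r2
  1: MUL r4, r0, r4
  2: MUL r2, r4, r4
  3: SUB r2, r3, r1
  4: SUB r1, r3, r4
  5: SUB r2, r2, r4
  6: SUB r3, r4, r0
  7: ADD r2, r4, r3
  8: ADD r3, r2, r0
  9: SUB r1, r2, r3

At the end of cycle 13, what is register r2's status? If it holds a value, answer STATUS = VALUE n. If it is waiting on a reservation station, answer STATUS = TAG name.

STATUS = VALUE 27

c1: issue SUB r3<-Add1 | r0:3,r1:9,r2:8,r3:Add1,r4:5
c2: issue MUL r4<-Mul1 | r0:3,r1:9,r2:8,r3:Add1,r4:Mul1
c3: CDB Add1=1; issue MUL r2<-Mul2 | r0:3,r1:9,r2:Mul2,r3:1,r4:Mul1
c4: issue SUB r2<-Add1 | r0:3,r1:9,r2:Add1,r3:1,r4:Mul1
c5: issue SUB r1<-Add2 | r0:3,r1:Add2,r2:Add1,r3:1,r4:Mul1
c6: CDB Add1=-8; issue SUB r2<-Add1 | r0:3,r1:Add2,r2:Add1,r3:1,r4:Mul1
c7: CDB Mul1=15; issue SUB r3<-Add3 | r0:3,r1:Add2,r2:Add1,r3:Add3,r4:15
c8: stall | r0:3,r1:Add2,r2:Add1,r3:Add3,r4:15
c9: CDB Add1=-23; issue ADD r2<-Add1 | r0:3,r1:Add2,r2:Add1,r3:Add3,r4:15
c10: CDB Add2=-14; issue ADD r3<-Add2 | r0:3,r1:-14,r2:Add1,r3:Add2,r4:15
c11: CDB Add3=12; issue SUB r1<-Add3 | r0:3,r1:Add3,r2:Add1,r3:Add2,r4:15
c12: CDB Mul2=225 | r0:3,r1:Add3,r2:Add1,r3:Add2,r4:15
c13: CDB Add1=27 | r0:3,r1:Add3,r2:27,r3:Add2,r4:15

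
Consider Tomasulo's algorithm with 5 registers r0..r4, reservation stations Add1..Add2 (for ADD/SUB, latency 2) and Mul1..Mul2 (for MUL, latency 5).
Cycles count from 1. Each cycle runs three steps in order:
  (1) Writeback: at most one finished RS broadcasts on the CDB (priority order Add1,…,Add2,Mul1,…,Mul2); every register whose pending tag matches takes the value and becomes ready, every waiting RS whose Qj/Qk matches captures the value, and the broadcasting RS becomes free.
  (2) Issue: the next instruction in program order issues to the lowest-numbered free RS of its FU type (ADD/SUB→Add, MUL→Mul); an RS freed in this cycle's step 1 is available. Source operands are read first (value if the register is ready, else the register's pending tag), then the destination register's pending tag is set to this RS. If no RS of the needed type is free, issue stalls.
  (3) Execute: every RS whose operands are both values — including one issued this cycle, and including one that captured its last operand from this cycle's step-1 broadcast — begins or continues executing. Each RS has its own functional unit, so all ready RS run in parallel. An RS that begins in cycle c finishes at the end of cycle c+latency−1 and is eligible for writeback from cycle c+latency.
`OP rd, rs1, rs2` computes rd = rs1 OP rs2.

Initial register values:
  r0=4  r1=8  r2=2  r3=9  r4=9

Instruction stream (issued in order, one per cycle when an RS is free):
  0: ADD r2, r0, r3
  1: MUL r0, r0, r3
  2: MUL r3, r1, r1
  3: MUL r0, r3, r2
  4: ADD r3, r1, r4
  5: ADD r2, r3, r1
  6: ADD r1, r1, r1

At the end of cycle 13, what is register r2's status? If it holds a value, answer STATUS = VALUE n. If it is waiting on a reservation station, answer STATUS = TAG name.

c1: issue ADD r2<-Add1 | r0:4,r1:8,r2:Add1,r3:9,r4:9
c2: issue MUL r0<-Mul1 | r0:Mul1,r1:8,r2:Add1,r3:9,r4:9
c3: CDB Add1=13; issue MUL r3<-Mul2 | r0:Mul1,r1:8,r2:13,r3:Mul2,r4:9
c4: stall | r0:Mul1,r1:8,r2:13,r3:Mul2,r4:9
c5: stall | r0:Mul1,r1:8,r2:13,r3:Mul2,r4:9
c6: stall | r0:Mul1,r1:8,r2:13,r3:Mul2,r4:9
c7: CDB Mul1=36; issue MUL r0<-Mul1 | r0:Mul1,r1:8,r2:13,r3:Mul2,r4:9
c8: CDB Mul2=64; issue ADD r3<-Add1 | r0:Mul1,r1:8,r2:13,r3:Add1,r4:9
c9: issue ADD r2<-Add2 | r0:Mul1,r1:8,r2:Add2,r3:Add1,r4:9
c10: CDB Add1=17; issue ADD r1<-Add1 | r0:Mul1,r1:Add1,r2:Add2,r3:17,r4:9
c11: - | r0:Mul1,r1:Add1,r2:Add2,r3:17,r4:9
c12: CDB Add1=16 | r0:Mul1,r1:16,r2:Add2,r3:17,r4:9
c13: CDB Add2=25 | r0:Mul1,r1:16,r2:25,r3:17,r4:9

STATUS = VALUE 25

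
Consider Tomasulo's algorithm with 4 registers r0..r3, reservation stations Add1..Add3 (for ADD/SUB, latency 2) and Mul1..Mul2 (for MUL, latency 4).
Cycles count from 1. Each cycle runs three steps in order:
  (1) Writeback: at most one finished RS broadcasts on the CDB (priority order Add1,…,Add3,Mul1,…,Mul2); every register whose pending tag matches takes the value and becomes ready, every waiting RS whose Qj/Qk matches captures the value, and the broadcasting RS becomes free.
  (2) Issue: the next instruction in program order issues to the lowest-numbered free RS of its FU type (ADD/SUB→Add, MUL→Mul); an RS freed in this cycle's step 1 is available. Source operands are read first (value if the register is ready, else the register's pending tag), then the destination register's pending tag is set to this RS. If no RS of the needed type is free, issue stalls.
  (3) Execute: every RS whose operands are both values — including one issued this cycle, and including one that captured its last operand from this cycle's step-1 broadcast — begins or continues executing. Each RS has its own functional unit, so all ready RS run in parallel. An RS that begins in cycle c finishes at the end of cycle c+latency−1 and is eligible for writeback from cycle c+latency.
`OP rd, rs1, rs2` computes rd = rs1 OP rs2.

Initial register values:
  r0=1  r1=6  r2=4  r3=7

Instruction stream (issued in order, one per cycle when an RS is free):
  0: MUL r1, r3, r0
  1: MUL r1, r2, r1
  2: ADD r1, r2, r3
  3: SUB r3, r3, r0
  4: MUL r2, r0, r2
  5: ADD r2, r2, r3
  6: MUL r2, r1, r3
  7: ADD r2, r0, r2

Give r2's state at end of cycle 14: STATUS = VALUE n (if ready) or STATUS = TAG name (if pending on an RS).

STATUS = TAG Add2

cycle 1: issue MUL r1<-Mul1 // r0:1,r1:Mul1,r2:4,r3:7
cycle 2: issue MUL r1<-Mul2 // r0:1,r1:Mul2,r2:4,r3:7
cycle 3: issue ADD r1<-Add1 // r0:1,r1:Add1,r2:4,r3:7
cycle 4: issue SUB r3<-Add2 // r0:1,r1:Add1,r2:4,r3:Add2
cycle 5: CDB Add1=11; stall // r0:1,r1:11,r2:4,r3:Add2
cycle 6: CDB Add2=6; stall // r0:1,r1:11,r2:4,r3:6
cycle 7: CDB Mul1=7; issue MUL r2<-Mul1 // r0:1,r1:11,r2:Mul1,r3:6
cycle 8: issue ADD r2<-Add1 // r0:1,r1:11,r2:Add1,r3:6
cycle 9: stall // r0:1,r1:11,r2:Add1,r3:6
cycle 10: stall // r0:1,r1:11,r2:Add1,r3:6
cycle 11: CDB Mul1=4; issue MUL r2<-Mul1 // r0:1,r1:11,r2:Mul1,r3:6
cycle 12: CDB Mul2=28; issue ADD r2<-Add2 // r0:1,r1:11,r2:Add2,r3:6
cycle 13: CDB Add1=10 // r0:1,r1:11,r2:Add2,r3:6
cycle 14: - // r0:1,r1:11,r2:Add2,r3:6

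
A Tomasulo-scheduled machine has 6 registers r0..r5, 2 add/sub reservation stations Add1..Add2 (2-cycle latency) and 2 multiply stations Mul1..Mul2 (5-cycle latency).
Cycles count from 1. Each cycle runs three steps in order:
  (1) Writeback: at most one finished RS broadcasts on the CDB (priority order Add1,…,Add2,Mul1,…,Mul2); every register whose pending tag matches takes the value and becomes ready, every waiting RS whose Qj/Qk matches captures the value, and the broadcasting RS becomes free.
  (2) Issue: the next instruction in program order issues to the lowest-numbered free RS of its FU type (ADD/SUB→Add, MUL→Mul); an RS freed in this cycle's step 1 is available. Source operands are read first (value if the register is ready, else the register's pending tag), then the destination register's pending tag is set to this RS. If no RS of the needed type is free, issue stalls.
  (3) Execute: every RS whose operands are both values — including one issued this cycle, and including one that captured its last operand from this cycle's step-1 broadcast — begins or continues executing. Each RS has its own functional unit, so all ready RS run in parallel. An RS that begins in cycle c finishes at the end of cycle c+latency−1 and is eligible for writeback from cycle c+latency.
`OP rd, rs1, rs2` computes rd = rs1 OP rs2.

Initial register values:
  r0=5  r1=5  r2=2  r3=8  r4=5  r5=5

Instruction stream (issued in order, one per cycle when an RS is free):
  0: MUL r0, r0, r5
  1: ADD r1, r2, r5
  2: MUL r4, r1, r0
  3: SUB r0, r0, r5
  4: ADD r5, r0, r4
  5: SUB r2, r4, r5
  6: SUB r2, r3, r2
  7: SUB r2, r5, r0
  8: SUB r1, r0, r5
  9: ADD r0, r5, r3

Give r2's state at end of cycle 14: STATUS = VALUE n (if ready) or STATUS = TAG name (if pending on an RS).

cycle 1: issue MUL r0<-Mul1 // r0:Mul1,r1:5,r2:2,r3:8,r4:5,r5:5
cycle 2: issue ADD r1<-Add1 // r0:Mul1,r1:Add1,r2:2,r3:8,r4:5,r5:5
cycle 3: issue MUL r4<-Mul2 // r0:Mul1,r1:Add1,r2:2,r3:8,r4:Mul2,r5:5
cycle 4: CDB Add1=7; issue SUB r0<-Add1 // r0:Add1,r1:7,r2:2,r3:8,r4:Mul2,r5:5
cycle 5: issue ADD r5<-Add2 // r0:Add1,r1:7,r2:2,r3:8,r4:Mul2,r5:Add2
cycle 6: CDB Mul1=25; stall // r0:Add1,r1:7,r2:2,r3:8,r4:Mul2,r5:Add2
cycle 7: stall // r0:Add1,r1:7,r2:2,r3:8,r4:Mul2,r5:Add2
cycle 8: CDB Add1=20; issue SUB r2<-Add1 // r0:20,r1:7,r2:Add1,r3:8,r4:Mul2,r5:Add2
cycle 9: stall // r0:20,r1:7,r2:Add1,r3:8,r4:Mul2,r5:Add2
cycle 10: stall // r0:20,r1:7,r2:Add1,r3:8,r4:Mul2,r5:Add2
cycle 11: CDB Mul2=175; stall // r0:20,r1:7,r2:Add1,r3:8,r4:175,r5:Add2
cycle 12: stall // r0:20,r1:7,r2:Add1,r3:8,r4:175,r5:Add2
cycle 13: CDB Add2=195; issue SUB r2<-Add2 // r0:20,r1:7,r2:Add2,r3:8,r4:175,r5:195
cycle 14: stall // r0:20,r1:7,r2:Add2,r3:8,r4:175,r5:195

STATUS = TAG Add2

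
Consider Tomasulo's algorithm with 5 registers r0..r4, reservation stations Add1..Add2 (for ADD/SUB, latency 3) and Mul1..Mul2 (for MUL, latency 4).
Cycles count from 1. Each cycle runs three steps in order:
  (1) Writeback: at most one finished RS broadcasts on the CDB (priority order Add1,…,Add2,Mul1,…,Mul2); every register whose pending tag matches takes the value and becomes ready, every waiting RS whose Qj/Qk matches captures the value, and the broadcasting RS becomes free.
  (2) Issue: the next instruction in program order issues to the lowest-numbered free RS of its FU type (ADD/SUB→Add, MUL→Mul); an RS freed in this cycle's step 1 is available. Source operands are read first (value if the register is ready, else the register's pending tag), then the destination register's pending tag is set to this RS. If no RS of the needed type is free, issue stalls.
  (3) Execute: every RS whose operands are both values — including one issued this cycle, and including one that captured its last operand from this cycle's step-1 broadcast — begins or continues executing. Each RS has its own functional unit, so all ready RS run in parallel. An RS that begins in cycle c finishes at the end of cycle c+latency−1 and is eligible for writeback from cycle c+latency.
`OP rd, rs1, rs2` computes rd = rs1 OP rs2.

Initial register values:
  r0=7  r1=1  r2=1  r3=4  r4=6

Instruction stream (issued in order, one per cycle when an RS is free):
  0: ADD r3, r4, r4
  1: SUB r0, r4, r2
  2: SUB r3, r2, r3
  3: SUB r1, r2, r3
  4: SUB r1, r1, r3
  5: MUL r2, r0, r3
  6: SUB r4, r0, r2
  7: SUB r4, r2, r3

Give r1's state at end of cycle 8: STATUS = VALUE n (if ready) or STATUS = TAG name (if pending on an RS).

  c1: issue ADD r3<-Add1  regs: r0:7,r1:1,r2:1,r3:Add1,r4:6
  c2: issue SUB r0<-Add2  regs: r0:Add2,r1:1,r2:1,r3:Add1,r4:6
  c3: stall  regs: r0:Add2,r1:1,r2:1,r3:Add1,r4:6
  c4: CDB Add1=12; issue SUB r3<-Add1  regs: r0:Add2,r1:1,r2:1,r3:Add1,r4:6
  c5: CDB Add2=5; issue SUB r1<-Add2  regs: r0:5,r1:Add2,r2:1,r3:Add1,r4:6
  c6: stall  regs: r0:5,r1:Add2,r2:1,r3:Add1,r4:6
  c7: CDB Add1=-11; issue SUB r1<-Add1  regs: r0:5,r1:Add1,r2:1,r3:-11,r4:6
  c8: issue MUL r2<-Mul1  regs: r0:5,r1:Add1,r2:Mul1,r3:-11,r4:6

STATUS = TAG Add1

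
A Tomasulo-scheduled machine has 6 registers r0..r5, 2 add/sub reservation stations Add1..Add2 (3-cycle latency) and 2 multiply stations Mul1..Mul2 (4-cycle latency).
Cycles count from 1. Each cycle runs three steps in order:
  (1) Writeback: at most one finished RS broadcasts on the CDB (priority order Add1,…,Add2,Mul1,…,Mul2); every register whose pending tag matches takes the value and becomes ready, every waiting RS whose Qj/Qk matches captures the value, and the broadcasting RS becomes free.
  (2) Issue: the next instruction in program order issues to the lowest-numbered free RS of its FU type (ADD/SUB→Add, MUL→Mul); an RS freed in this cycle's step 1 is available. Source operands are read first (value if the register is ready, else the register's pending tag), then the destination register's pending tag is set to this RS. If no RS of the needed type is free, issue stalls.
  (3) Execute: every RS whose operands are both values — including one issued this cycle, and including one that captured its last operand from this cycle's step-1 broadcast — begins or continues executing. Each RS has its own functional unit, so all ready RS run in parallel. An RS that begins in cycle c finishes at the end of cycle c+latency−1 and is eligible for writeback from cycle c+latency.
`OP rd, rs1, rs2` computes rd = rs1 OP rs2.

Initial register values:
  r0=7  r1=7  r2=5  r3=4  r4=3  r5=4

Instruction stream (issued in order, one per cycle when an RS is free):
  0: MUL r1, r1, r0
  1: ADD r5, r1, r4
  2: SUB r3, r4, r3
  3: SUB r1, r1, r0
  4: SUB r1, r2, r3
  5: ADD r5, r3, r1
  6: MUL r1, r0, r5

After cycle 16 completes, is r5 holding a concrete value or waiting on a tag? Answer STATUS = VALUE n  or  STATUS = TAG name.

STATUS = VALUE 5

  c1: issue MUL r1<-Mul1  regs: r0:7,r1:Mul1,r2:5,r3:4,r4:3,r5:4
  c2: issue ADD r5<-Add1  regs: r0:7,r1:Mul1,r2:5,r3:4,r4:3,r5:Add1
  c3: issue SUB r3<-Add2  regs: r0:7,r1:Mul1,r2:5,r3:Add2,r4:3,r5:Add1
  c4: stall  regs: r0:7,r1:Mul1,r2:5,r3:Add2,r4:3,r5:Add1
  c5: CDB Mul1=49; stall  regs: r0:7,r1:49,r2:5,r3:Add2,r4:3,r5:Add1
  c6: CDB Add2=-1; issue SUB r1<-Add2  regs: r0:7,r1:Add2,r2:5,r3:-1,r4:3,r5:Add1
  c7: stall  regs: r0:7,r1:Add2,r2:5,r3:-1,r4:3,r5:Add1
  c8: CDB Add1=52; issue SUB r1<-Add1  regs: r0:7,r1:Add1,r2:5,r3:-1,r4:3,r5:52
  c9: CDB Add2=42; issue ADD r5<-Add2  regs: r0:7,r1:Add1,r2:5,r3:-1,r4:3,r5:Add2
  c10: issue MUL r1<-Mul1  regs: r0:7,r1:Mul1,r2:5,r3:-1,r4:3,r5:Add2
  c11: CDB Add1=6  regs: r0:7,r1:Mul1,r2:5,r3:-1,r4:3,r5:Add2
  c12: -  regs: r0:7,r1:Mul1,r2:5,r3:-1,r4:3,r5:Add2
  c13: -  regs: r0:7,r1:Mul1,r2:5,r3:-1,r4:3,r5:Add2
  c14: CDB Add2=5  regs: r0:7,r1:Mul1,r2:5,r3:-1,r4:3,r5:5
  c15: -  regs: r0:7,r1:Mul1,r2:5,r3:-1,r4:3,r5:5
  c16: -  regs: r0:7,r1:Mul1,r2:5,r3:-1,r4:3,r5:5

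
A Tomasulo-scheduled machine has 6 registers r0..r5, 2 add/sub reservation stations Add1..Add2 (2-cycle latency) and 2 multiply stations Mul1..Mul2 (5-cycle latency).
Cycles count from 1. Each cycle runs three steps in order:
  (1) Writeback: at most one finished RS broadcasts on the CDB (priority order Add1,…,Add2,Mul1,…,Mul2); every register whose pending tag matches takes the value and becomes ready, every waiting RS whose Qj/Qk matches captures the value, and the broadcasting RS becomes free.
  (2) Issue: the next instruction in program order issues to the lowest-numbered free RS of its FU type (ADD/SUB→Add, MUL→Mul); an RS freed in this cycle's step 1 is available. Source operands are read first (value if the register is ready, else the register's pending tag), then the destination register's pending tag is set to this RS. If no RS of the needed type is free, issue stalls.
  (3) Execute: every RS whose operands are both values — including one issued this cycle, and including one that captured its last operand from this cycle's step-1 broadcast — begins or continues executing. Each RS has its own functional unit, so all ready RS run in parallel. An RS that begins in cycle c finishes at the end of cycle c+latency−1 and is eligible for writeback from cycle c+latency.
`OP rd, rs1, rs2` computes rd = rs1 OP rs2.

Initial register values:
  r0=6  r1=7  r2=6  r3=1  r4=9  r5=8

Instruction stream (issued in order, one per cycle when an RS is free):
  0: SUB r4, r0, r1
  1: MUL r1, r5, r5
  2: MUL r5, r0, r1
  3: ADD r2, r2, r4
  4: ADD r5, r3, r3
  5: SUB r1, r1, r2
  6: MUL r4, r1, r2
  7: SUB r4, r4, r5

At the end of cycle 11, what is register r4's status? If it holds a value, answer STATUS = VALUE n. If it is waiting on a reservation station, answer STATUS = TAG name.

c1: issue SUB r4<-Add1 | r0:6,r1:7,r2:6,r3:1,r4:Add1,r5:8
c2: issue MUL r1<-Mul1 | r0:6,r1:Mul1,r2:6,r3:1,r4:Add1,r5:8
c3: CDB Add1=-1; issue MUL r5<-Mul2 | r0:6,r1:Mul1,r2:6,r3:1,r4:-1,r5:Mul2
c4: issue ADD r2<-Add1 | r0:6,r1:Mul1,r2:Add1,r3:1,r4:-1,r5:Mul2
c5: issue ADD r5<-Add2 | r0:6,r1:Mul1,r2:Add1,r3:1,r4:-1,r5:Add2
c6: CDB Add1=5; issue SUB r1<-Add1 | r0:6,r1:Add1,r2:5,r3:1,r4:-1,r5:Add2
c7: CDB Add2=2; stall | r0:6,r1:Add1,r2:5,r3:1,r4:-1,r5:2
c8: CDB Mul1=64; issue MUL r4<-Mul1 | r0:6,r1:Add1,r2:5,r3:1,r4:Mul1,r5:2
c9: issue SUB r4<-Add2 | r0:6,r1:Add1,r2:5,r3:1,r4:Add2,r5:2
c10: CDB Add1=59 | r0:6,r1:59,r2:5,r3:1,r4:Add2,r5:2
c11: - | r0:6,r1:59,r2:5,r3:1,r4:Add2,r5:2

STATUS = TAG Add2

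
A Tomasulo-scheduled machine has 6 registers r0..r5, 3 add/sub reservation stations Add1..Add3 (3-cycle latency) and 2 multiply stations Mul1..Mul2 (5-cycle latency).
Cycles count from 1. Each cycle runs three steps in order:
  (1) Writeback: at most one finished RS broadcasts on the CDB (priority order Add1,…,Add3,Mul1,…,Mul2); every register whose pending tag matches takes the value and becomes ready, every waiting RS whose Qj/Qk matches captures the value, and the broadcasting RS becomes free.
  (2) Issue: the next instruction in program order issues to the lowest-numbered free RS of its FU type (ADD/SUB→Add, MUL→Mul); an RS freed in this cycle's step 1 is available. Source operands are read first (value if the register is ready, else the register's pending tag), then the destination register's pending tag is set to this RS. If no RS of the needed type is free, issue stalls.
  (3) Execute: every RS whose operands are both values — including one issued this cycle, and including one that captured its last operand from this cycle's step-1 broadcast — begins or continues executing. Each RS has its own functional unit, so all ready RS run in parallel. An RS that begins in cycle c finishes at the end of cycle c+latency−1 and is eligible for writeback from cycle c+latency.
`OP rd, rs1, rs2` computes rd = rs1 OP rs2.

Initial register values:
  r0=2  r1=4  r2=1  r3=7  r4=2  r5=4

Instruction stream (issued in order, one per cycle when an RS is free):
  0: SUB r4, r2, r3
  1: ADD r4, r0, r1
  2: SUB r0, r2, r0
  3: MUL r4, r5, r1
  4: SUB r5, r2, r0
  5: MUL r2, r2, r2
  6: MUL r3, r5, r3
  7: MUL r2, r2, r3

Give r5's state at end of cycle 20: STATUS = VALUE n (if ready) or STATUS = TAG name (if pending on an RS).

cycle 1: issue SUB r4<-Add1 // r0:2,r1:4,r2:1,r3:7,r4:Add1,r5:4
cycle 2: issue ADD r4<-Add2 // r0:2,r1:4,r2:1,r3:7,r4:Add2,r5:4
cycle 3: issue SUB r0<-Add3 // r0:Add3,r1:4,r2:1,r3:7,r4:Add2,r5:4
cycle 4: CDB Add1=-6; issue MUL r4<-Mul1 // r0:Add3,r1:4,r2:1,r3:7,r4:Mul1,r5:4
cycle 5: CDB Add2=6; issue SUB r5<-Add1 // r0:Add3,r1:4,r2:1,r3:7,r4:Mul1,r5:Add1
cycle 6: CDB Add3=-1; issue MUL r2<-Mul2 // r0:-1,r1:4,r2:Mul2,r3:7,r4:Mul1,r5:Add1
cycle 7: stall // r0:-1,r1:4,r2:Mul2,r3:7,r4:Mul1,r5:Add1
cycle 8: stall // r0:-1,r1:4,r2:Mul2,r3:7,r4:Mul1,r5:Add1
cycle 9: CDB Add1=2; stall // r0:-1,r1:4,r2:Mul2,r3:7,r4:Mul1,r5:2
cycle 10: CDB Mul1=16; issue MUL r3<-Mul1 // r0:-1,r1:4,r2:Mul2,r3:Mul1,r4:16,r5:2
cycle 11: CDB Mul2=1; issue MUL r2<-Mul2 // r0:-1,r1:4,r2:Mul2,r3:Mul1,r4:16,r5:2
cycle 12: - // r0:-1,r1:4,r2:Mul2,r3:Mul1,r4:16,r5:2
cycle 13: - // r0:-1,r1:4,r2:Mul2,r3:Mul1,r4:16,r5:2
cycle 14: - // r0:-1,r1:4,r2:Mul2,r3:Mul1,r4:16,r5:2
cycle 15: CDB Mul1=14 // r0:-1,r1:4,r2:Mul2,r3:14,r4:16,r5:2
cycle 16: - // r0:-1,r1:4,r2:Mul2,r3:14,r4:16,r5:2
cycle 17: - // r0:-1,r1:4,r2:Mul2,r3:14,r4:16,r5:2
cycle 18: - // r0:-1,r1:4,r2:Mul2,r3:14,r4:16,r5:2
cycle 19: - // r0:-1,r1:4,r2:Mul2,r3:14,r4:16,r5:2
cycle 20: CDB Mul2=14 // r0:-1,r1:4,r2:14,r3:14,r4:16,r5:2

STATUS = VALUE 2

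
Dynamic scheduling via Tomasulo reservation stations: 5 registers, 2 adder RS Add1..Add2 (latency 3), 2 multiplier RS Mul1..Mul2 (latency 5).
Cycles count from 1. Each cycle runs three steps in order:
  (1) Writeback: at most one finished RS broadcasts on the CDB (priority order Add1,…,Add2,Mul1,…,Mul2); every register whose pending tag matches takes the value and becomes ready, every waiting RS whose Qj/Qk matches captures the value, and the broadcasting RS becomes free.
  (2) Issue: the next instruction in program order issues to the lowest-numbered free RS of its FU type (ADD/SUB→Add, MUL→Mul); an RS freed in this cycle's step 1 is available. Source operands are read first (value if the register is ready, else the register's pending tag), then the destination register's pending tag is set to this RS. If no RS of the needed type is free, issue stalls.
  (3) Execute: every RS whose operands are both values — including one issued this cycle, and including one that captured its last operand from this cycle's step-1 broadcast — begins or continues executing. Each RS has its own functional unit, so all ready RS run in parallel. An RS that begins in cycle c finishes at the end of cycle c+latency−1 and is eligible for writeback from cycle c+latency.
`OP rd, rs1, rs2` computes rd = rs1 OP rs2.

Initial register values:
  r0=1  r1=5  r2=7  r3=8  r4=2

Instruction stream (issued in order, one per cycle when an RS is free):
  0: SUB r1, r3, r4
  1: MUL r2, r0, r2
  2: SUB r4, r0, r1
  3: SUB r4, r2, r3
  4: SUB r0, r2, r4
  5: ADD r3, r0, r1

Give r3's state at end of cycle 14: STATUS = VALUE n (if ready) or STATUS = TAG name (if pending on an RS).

STATUS = TAG Add1

cycle 1: issue SUB r1<-Add1 // r0:1,r1:Add1,r2:7,r3:8,r4:2
cycle 2: issue MUL r2<-Mul1 // r0:1,r1:Add1,r2:Mul1,r3:8,r4:2
cycle 3: issue SUB r4<-Add2 // r0:1,r1:Add1,r2:Mul1,r3:8,r4:Add2
cycle 4: CDB Add1=6; issue SUB r4<-Add1 // r0:1,r1:6,r2:Mul1,r3:8,r4:Add1
cycle 5: stall // r0:1,r1:6,r2:Mul1,r3:8,r4:Add1
cycle 6: stall // r0:1,r1:6,r2:Mul1,r3:8,r4:Add1
cycle 7: CDB Add2=-5; issue SUB r0<-Add2 // r0:Add2,r1:6,r2:Mul1,r3:8,r4:Add1
cycle 8: CDB Mul1=7; stall // r0:Add2,r1:6,r2:7,r3:8,r4:Add1
cycle 9: stall // r0:Add2,r1:6,r2:7,r3:8,r4:Add1
cycle 10: stall // r0:Add2,r1:6,r2:7,r3:8,r4:Add1
cycle 11: CDB Add1=-1; issue ADD r3<-Add1 // r0:Add2,r1:6,r2:7,r3:Add1,r4:-1
cycle 12: - // r0:Add2,r1:6,r2:7,r3:Add1,r4:-1
cycle 13: - // r0:Add2,r1:6,r2:7,r3:Add1,r4:-1
cycle 14: CDB Add2=8 // r0:8,r1:6,r2:7,r3:Add1,r4:-1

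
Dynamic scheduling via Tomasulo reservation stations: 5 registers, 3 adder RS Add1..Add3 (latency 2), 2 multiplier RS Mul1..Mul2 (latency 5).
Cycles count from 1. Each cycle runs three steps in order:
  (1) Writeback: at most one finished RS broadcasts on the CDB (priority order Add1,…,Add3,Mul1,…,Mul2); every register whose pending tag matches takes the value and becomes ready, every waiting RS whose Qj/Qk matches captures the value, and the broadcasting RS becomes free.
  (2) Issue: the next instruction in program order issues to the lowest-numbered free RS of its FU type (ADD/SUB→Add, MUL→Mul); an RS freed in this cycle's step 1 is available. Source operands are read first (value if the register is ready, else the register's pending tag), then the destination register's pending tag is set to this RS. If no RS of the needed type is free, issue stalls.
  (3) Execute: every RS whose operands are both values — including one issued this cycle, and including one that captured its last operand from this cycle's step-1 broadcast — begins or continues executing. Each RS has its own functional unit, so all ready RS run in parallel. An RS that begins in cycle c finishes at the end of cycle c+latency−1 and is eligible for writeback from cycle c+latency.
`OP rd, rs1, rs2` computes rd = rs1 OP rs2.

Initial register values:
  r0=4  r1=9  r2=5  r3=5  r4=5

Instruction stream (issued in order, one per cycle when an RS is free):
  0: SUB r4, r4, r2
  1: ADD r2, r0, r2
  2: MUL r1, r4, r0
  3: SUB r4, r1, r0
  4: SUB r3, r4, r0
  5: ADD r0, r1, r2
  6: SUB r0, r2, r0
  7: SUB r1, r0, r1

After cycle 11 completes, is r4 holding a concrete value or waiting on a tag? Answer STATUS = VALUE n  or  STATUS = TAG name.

STATUS = VALUE -4

cycle 1: issue SUB r4<-Add1 // r0:4,r1:9,r2:5,r3:5,r4:Add1
cycle 2: issue ADD r2<-Add2 // r0:4,r1:9,r2:Add2,r3:5,r4:Add1
cycle 3: CDB Add1=0; issue MUL r1<-Mul1 // r0:4,r1:Mul1,r2:Add2,r3:5,r4:0
cycle 4: CDB Add2=9; issue SUB r4<-Add1 // r0:4,r1:Mul1,r2:9,r3:5,r4:Add1
cycle 5: issue SUB r3<-Add2 // r0:4,r1:Mul1,r2:9,r3:Add2,r4:Add1
cycle 6: issue ADD r0<-Add3 // r0:Add3,r1:Mul1,r2:9,r3:Add2,r4:Add1
cycle 7: stall // r0:Add3,r1:Mul1,r2:9,r3:Add2,r4:Add1
cycle 8: CDB Mul1=0; stall // r0:Add3,r1:0,r2:9,r3:Add2,r4:Add1
cycle 9: stall // r0:Add3,r1:0,r2:9,r3:Add2,r4:Add1
cycle 10: CDB Add1=-4; issue SUB r0<-Add1 // r0:Add1,r1:0,r2:9,r3:Add2,r4:-4
cycle 11: CDB Add3=9; issue SUB r1<-Add3 // r0:Add1,r1:Add3,r2:9,r3:Add2,r4:-4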